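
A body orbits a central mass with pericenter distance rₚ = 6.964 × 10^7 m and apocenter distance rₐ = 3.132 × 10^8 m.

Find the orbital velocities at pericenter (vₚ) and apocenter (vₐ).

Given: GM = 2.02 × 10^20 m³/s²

Use the vis-viva equation v² = GM(2/r − 1/a) with a = (rₚ + rₐ)/2 = (6.964e+07 + 3.132e+08)/2 = 1.9142e+08 m.
vₚ = √(GM · (2/rₚ − 1/a)) = √(2.02e+20 · (2/6.964e+07 − 1/1.9142e+08)) m/s ≈ 2.179e+06 m/s = 2179 km/s.
vₐ = √(GM · (2/rₐ − 1/a)) = √(2.02e+20 · (2/3.132e+08 − 1/1.9142e+08)) m/s ≈ 4.844e+05 m/s = 484.4 km/s.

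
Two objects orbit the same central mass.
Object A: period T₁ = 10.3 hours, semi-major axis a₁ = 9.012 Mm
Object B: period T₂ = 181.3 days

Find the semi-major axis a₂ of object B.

Convert to SI: T₁ = 10.3 hours = 37080 s; a₁ = 9.012 Mm = 9.012e+06 m; T₂ = 181.3 days = 1.56643e+07 s.
Kepler's third law: (T₁/T₂)² = (a₁/a₂)³ ⇒ a₂ = a₁ · (T₂/T₁)^(2/3).
T₂/T₁ = 1.56643e+07 / 37080 = 422.447.
a₂ = 9.012e+06 · (422.447)^(2/3) m ≈ 5.074e+08 m = 507.4 Mm.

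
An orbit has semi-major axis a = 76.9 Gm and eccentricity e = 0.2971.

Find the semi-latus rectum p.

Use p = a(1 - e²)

Convert to SI: a = 76.9 Gm = 7.69e+10 m.
p = a (1 − e²).
p = 7.69e+10 · (1 − (0.2971)²) = 7.69e+10 · 0.911732 ≈ 7.011e+10 m = 70.11 Gm.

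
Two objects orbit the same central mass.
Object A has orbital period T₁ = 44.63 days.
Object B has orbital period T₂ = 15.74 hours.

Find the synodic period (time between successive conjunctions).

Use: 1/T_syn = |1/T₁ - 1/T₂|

Convert to SI: T₁ = 44.63 days = 3.85603e+06 s; T₂ = 15.74 hours = 56664 s.
T_syn = |T₁ · T₂ / (T₁ − T₂)|.
T_syn = |3.85603e+06 · 56664 / (3.85603e+06 − 56664)| s ≈ 5.751e+04 s = 15.97 hours.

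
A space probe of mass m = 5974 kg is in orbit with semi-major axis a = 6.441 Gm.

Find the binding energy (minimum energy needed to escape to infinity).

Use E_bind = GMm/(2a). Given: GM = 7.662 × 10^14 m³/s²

Convert to SI: a = 6.441 Gm = 6.441e+09 m.
Total orbital energy is E = −GMm/(2a); binding energy is E_bind = −E = GMm/(2a).
E_bind = 7.662e+14 · 5974 / (2 · 6.441e+09) J ≈ 3.553e+08 J = 355.3 MJ.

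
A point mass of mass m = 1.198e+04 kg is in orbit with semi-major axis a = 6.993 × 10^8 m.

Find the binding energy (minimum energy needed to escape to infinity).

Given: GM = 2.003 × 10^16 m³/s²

Total orbital energy is E = −GMm/(2a); binding energy is E_bind = −E = GMm/(2a).
E_bind = 2.003e+16 · 1.198e+04 / (2 · 6.993e+08) J ≈ 1.716e+11 J = 171.6 GJ.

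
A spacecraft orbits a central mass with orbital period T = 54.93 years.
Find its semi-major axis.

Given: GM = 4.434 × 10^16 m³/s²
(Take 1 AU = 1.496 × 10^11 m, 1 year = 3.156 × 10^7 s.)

Convert to SI: T = 54.93 years = 1.73359e+09 s.
Invert Kepler's third law: a = (GM · T² / (4π²))^(1/3).
Substituting T = 1.73359e+09 s and GM = 4.434e+16 m³/s²:
a = (4.434e+16 · (1.73359e+09)² / (4π²))^(1/3) m
a ≈ 1.5e+11 m = 1.003 AU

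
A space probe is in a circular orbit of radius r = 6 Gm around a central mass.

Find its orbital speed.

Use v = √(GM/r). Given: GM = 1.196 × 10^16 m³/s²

Convert to SI: r = 6 Gm = 6e+09 m.
For a circular orbit, gravity supplies the centripetal force, so v = √(GM / r).
v = √(1.196e+16 / 6e+09) m/s ≈ 1412 m/s = 1.412 km/s.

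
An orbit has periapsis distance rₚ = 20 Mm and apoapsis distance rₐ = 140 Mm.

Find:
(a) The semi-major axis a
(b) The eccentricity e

Convert to SI: rₚ = 20 Mm = 2e+07 m; rₐ = 140 Mm = 1.4e+08 m.
(a) a = (rₚ + rₐ) / 2 = (2e+07 + 1.4e+08) / 2 ≈ 8e+07 m = 80 Mm.
(b) e = (rₐ − rₚ) / (rₐ + rₚ) = (1.4e+08 − 2e+07) / (1.4e+08 + 2e+07) ≈ 0.75.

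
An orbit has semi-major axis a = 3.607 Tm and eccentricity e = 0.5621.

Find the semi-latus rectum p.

Convert to SI: a = 3.607 Tm = 3.607e+12 m.
p = a (1 − e²).
p = 3.607e+12 · (1 − (0.5621)²) = 3.607e+12 · 0.684044 ≈ 2.467e+12 m = 2.467 Tm.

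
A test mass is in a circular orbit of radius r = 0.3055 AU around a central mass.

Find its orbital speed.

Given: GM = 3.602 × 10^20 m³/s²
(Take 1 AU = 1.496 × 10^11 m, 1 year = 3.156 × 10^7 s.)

Convert to SI: r = 0.3055 AU = 4.57028e+10 m.
For a circular orbit, gravity supplies the centripetal force, so v = √(GM / r).
v = √(3.602e+20 / 4.57028e+10) m/s ≈ 8.878e+04 m/s = 18.73 AU/year.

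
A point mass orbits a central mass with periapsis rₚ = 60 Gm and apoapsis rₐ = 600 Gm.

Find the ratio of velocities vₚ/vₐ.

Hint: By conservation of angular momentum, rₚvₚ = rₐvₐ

Convert to SI: rₚ = 60 Gm = 6e+10 m; rₐ = 600 Gm = 6e+11 m.
Conservation of angular momentum gives rₚvₚ = rₐvₐ, so vₚ/vₐ = rₐ/rₚ.
vₚ/vₐ = 6e+11 / 6e+10 ≈ 10.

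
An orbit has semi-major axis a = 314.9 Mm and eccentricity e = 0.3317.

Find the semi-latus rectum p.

Convert to SI: a = 314.9 Mm = 3.149e+08 m.
p = a (1 − e²).
p = 3.149e+08 · (1 − (0.3317)²) = 3.149e+08 · 0.889975 ≈ 2.803e+08 m = 280.3 Mm.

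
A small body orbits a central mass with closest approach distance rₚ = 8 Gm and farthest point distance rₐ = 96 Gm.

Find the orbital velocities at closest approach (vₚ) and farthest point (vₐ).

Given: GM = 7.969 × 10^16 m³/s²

Convert to SI: rₚ = 8 Gm = 8e+09 m; rₐ = 96 Gm = 9.6e+10 m.
Use the vis-viva equation v² = GM(2/r − 1/a) with a = (rₚ + rₐ)/2 = (8e+09 + 9.6e+10)/2 = 5.2e+10 m.
vₚ = √(GM · (2/rₚ − 1/a)) = √(7.969e+16 · (2/8e+09 − 1/5.2e+10)) m/s ≈ 4288 m/s = 4.288 km/s.
vₐ = √(GM · (2/rₐ − 1/a)) = √(7.969e+16 · (2/9.6e+10 − 1/5.2e+10)) m/s ≈ 357.4 m/s = 357.4 m/s.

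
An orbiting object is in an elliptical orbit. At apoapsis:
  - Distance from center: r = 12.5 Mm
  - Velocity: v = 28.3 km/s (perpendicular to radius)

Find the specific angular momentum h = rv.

Convert to SI: r = 12.5 Mm = 1.25e+07 m; v = 28.3 km/s = 28300 m/s.
With v perpendicular to r, h = r · v.
h = 1.25e+07 · 28300 m²/s ≈ 3.538e+11 m²/s.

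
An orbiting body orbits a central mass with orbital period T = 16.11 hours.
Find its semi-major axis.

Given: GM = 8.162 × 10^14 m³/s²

Convert to SI: T = 16.11 hours = 57996 s.
Invert Kepler's third law: a = (GM · T² / (4π²))^(1/3).
Substituting T = 57996 s and GM = 8.162e+14 m³/s²:
a = (8.162e+14 · (57996)² / (4π²))^(1/3) m
a ≈ 4.112e+07 m = 41.12 Mm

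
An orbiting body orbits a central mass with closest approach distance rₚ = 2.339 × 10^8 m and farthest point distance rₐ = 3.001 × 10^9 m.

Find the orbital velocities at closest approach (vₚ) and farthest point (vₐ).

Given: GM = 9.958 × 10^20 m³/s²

Use the vis-viva equation v² = GM(2/r − 1/a) with a = (rₚ + rₐ)/2 = (2.339e+08 + 3.001e+09)/2 = 1.61745e+09 m.
vₚ = √(GM · (2/rₚ − 1/a)) = √(9.958e+20 · (2/2.339e+08 − 1/1.61745e+09)) m/s ≈ 2.811e+06 m/s = 2811 km/s.
vₐ = √(GM · (2/rₐ − 1/a)) = √(9.958e+20 · (2/3.001e+09 − 1/1.61745e+09)) m/s ≈ 2.191e+05 m/s = 219.1 km/s.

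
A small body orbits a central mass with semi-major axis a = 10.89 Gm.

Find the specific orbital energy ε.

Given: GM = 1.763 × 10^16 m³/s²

Convert to SI: a = 10.89 Gm = 1.089e+10 m.
ε = −GM / (2a).
ε = −1.763e+16 / (2 · 1.089e+10) J/kg ≈ -8.095e+05 J/kg = -809.5 kJ/kg.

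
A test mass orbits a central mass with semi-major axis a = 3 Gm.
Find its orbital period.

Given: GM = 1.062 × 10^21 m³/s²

Convert to SI: a = 3 Gm = 3e+09 m.
Kepler's third law: T = 2π √(a³ / GM).
Substituting a = 3e+09 m and GM = 1.062e+21 m³/s²:
T = 2π √((3e+09)³ / 1.062e+21) s
T ≈ 3.168e+04 s = 8.8 hours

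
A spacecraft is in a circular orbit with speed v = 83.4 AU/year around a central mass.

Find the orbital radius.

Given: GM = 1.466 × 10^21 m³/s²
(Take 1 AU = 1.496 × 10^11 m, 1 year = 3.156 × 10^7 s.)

Convert to SI: v = 83.4 AU/year = 395331 m/s.
For a circular orbit, v² = GM / r, so r = GM / v².
r = 1.466e+21 / (395331)² m ≈ 9.38e+09 m = 0.0627 AU.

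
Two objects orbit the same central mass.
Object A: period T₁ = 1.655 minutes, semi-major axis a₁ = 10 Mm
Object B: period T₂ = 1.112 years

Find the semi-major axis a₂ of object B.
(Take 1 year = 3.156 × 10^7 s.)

Convert to SI: T₁ = 1.655 minutes = 99.3 s; a₁ = 10 Mm = 1e+07 m; T₂ = 1.112 years = 3.50947e+07 s.
Kepler's third law: (T₁/T₂)² = (a₁/a₂)³ ⇒ a₂ = a₁ · (T₂/T₁)^(2/3).
T₂/T₁ = 3.50947e+07 / 99.3 = 353421.
a₂ = 1e+07 · (353421)^(2/3) m ≈ 4.999e+10 m = 49.99 Gm.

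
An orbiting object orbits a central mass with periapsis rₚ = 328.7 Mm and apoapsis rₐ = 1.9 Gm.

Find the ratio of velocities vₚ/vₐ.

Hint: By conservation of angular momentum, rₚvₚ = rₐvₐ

Convert to SI: rₚ = 328.7 Mm = 3.287e+08 m; rₐ = 1.9 Gm = 1.9e+09 m.
Conservation of angular momentum gives rₚvₚ = rₐvₐ, so vₚ/vₐ = rₐ/rₚ.
vₚ/vₐ = 1.9e+09 / 3.287e+08 ≈ 5.78.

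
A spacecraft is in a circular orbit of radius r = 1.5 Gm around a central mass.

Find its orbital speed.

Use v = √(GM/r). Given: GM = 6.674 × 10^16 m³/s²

Convert to SI: r = 1.5 Gm = 1.5e+09 m.
For a circular orbit, gravity supplies the centripetal force, so v = √(GM / r).
v = √(6.674e+16 / 1.5e+09) m/s ≈ 6670 m/s = 6.67 km/s.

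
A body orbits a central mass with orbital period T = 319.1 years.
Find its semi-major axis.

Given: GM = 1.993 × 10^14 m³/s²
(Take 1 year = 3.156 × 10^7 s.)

Convert to SI: T = 319.1 years = 1.00708e+10 s.
Invert Kepler's third law: a = (GM · T² / (4π²))^(1/3).
Substituting T = 1.00708e+10 s and GM = 1.993e+14 m³/s²:
a = (1.993e+14 · (1.00708e+10)² / (4π²))^(1/3) m
a ≈ 8e+10 m = 80 Gm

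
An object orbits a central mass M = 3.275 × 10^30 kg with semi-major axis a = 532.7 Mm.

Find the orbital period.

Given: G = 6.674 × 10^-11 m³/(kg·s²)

Convert to SI: a = 532.7 Mm = 5.327e+08 m.
GM = G · M = 6.674e-11 · 3.275e+30 = 2.18573e+20 m³/s².
Kepler's third law: T = 2π √(a³ / GM).
Substituting a = 5.327e+08 m and GM = 2.18573e+20 m³/s²:
T = 2π √((5.327e+08)³ / 2.18573e+20) s
T ≈ 5225 s = 1.451 hours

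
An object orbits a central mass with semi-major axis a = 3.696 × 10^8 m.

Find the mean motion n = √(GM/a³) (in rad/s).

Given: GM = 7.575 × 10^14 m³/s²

n = √(GM / a³).
n = √(7.575e+14 / (3.696e+08)³) rad/s ≈ 3.873e-06 rad/s.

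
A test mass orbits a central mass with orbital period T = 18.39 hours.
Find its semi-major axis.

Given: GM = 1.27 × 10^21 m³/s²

Convert to SI: T = 18.39 hours = 66204 s.
Invert Kepler's third law: a = (GM · T² / (4π²))^(1/3).
Substituting T = 66204 s and GM = 1.27e+21 m³/s²:
a = (1.27e+21 · (66204)² / (4π²))^(1/3) m
a ≈ 5.205e+09 m = 5.205 Gm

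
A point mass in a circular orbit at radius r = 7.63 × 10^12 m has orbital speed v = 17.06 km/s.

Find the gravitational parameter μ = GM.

Convert to SI: v = 17.06 km/s = 17060 m/s.
For a circular orbit v² = GM/r, so GM = v² · r.
GM = (17060)² · 7.63e+12 m³/s² ≈ 2.221e+21 m³/s² = 2.221 × 10^21 m³/s².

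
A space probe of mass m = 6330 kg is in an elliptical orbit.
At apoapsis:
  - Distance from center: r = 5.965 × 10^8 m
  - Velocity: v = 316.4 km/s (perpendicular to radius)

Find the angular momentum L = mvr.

Convert to SI: v = 316.4 km/s = 316400 m/s.
Since v is perpendicular to r, L = m · v · r.
L = 6330 · 316400 · 5.965e+08 kg·m²/s ≈ 1.195e+18 kg·m²/s.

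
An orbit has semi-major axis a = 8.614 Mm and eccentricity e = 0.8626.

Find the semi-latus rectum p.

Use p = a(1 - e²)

Convert to SI: a = 8.614 Mm = 8.614e+06 m.
p = a (1 − e²).
p = 8.614e+06 · (1 − (0.8626)²) = 8.614e+06 · 0.255921 ≈ 2.205e+06 m = 2.205 Mm.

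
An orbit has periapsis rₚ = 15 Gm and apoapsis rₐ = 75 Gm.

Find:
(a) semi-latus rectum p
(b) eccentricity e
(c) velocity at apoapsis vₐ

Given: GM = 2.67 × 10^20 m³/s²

Convert to SI: rₚ = 15 Gm = 1.5e+10 m; rₐ = 75 Gm = 7.5e+10 m.
(a) From a = (rₚ + rₐ)/2 = 4.5e+10 m and e = (rₐ − rₚ)/(rₐ + rₚ) = 0.666667, p = a(1 − e²) = 4.5e+10 · (1 − (0.666667)²) ≈ 2.5e+10 m
(b) e = (rₐ − rₚ)/(rₐ + rₚ) = (7.5e+10 − 1.5e+10)/(7.5e+10 + 1.5e+10) ≈ 0.6667
(c) With a = (rₚ + rₐ)/2 = 4.5e+10 m, vₐ = √(GM (2/rₐ − 1/a)) = √(2.67e+20 · (2/7.5e+10 − 1/4.5e+10)) m/s ≈ 3.445e+04 m/s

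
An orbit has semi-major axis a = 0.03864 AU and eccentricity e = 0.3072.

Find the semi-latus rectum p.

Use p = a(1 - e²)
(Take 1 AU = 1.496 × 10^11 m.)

Convert to SI: a = 0.03864 AU = 5.78054e+09 m.
p = a (1 − e²).
p = 5.78054e+09 · (1 − (0.3072)²) = 5.78054e+09 · 0.905628 ≈ 5.235e+09 m = 0.03499 AU.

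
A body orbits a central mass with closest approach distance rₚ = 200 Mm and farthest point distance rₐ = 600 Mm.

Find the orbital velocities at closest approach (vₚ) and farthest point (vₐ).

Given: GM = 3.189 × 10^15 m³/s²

Convert to SI: rₚ = 200 Mm = 2e+08 m; rₐ = 600 Mm = 6e+08 m.
Use the vis-viva equation v² = GM(2/r − 1/a) with a = (rₚ + rₐ)/2 = (2e+08 + 6e+08)/2 = 4e+08 m.
vₚ = √(GM · (2/rₚ − 1/a)) = √(3.189e+15 · (2/2e+08 − 1/4e+08)) m/s ≈ 4891 m/s = 4.891 km/s.
vₐ = √(GM · (2/rₐ − 1/a)) = √(3.189e+15 · (2/6e+08 − 1/4e+08)) m/s ≈ 1630 m/s = 1.63 km/s.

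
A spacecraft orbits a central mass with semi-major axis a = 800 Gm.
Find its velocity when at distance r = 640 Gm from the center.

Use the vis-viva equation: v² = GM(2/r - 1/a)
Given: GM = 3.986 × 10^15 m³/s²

Convert to SI: a = 800 Gm = 8e+11 m; r = 640 Gm = 6.4e+11 m.
Vis-viva: v = √(GM · (2/r − 1/a)).
2/r − 1/a = 2/6.4e+11 − 1/8e+11 = 1.875e-12 m⁻¹.
v = √(3.986e+15 · 1.875e-12) m/s ≈ 86.45 m/s = 86.45 m/s.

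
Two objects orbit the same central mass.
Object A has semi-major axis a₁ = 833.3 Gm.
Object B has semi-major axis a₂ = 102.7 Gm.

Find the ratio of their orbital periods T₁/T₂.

Convert to SI: a₁ = 833.3 Gm = 8.333e+11 m; a₂ = 102.7 Gm = 1.027e+11 m.
From Kepler's third law, (T₁/T₂)² = (a₁/a₂)³, so T₁/T₂ = (a₁/a₂)^(3/2).
a₁/a₂ = 8.333e+11 / 1.027e+11 = 8.11392.
T₁/T₂ = (8.11392)^(3/2) ≈ 23.11.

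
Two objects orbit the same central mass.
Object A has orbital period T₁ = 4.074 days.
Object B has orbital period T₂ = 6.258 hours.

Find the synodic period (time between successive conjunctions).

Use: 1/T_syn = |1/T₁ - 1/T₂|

Convert to SI: T₁ = 4.074 days = 351994 s; T₂ = 6.258 hours = 22528.8 s.
T_syn = |T₁ · T₂ / (T₁ − T₂)|.
T_syn = |351994 · 22528.8 / (351994 − 22528.8)| s ≈ 2.407e+04 s = 6.686 hours.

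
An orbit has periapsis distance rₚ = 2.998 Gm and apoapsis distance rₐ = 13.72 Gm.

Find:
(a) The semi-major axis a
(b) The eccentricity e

Convert to SI: rₚ = 2.998 Gm = 2.998e+09 m; rₐ = 13.72 Gm = 1.372e+10 m.
(a) a = (rₚ + rₐ) / 2 = (2.998e+09 + 1.372e+10) / 2 ≈ 8.359e+09 m = 8.359 Gm.
(b) e = (rₐ − rₚ) / (rₐ + rₚ) = (1.372e+10 − 2.998e+09) / (1.372e+10 + 2.998e+09) ≈ 0.6413.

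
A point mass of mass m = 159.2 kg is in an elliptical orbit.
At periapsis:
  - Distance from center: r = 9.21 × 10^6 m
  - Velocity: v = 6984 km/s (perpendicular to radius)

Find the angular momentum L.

Convert to SI: v = 6984 km/s = 6.984e+06 m/s.
Since v is perpendicular to r, L = m · v · r.
L = 159.2 · 6.984e+06 · 9.21e+06 kg·m²/s ≈ 1.024e+16 kg·m²/s.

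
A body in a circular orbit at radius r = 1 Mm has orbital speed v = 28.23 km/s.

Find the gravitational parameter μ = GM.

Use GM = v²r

Convert to SI: r = 1 Mm = 1e+06 m; v = 28.23 km/s = 28230 m/s.
For a circular orbit v² = GM/r, so GM = v² · r.
GM = (28230)² · 1e+06 m³/s² ≈ 7.969e+14 m³/s² = 7.969 × 10^14 m³/s².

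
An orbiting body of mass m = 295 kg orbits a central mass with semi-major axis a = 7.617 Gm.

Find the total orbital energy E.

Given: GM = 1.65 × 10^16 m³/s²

Convert to SI: a = 7.617 Gm = 7.617e+09 m.
E = −GMm / (2a).
E = −1.65e+16 · 295 / (2 · 7.617e+09) J ≈ -3.195e+08 J = -319.5 MJ.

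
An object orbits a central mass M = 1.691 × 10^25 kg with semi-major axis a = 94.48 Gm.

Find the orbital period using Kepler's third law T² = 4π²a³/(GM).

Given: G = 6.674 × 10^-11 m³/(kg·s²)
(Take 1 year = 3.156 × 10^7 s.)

Convert to SI: a = 94.48 Gm = 9.448e+10 m.
GM = G · M = 6.674e-11 · 1.691e+25 = 1.12857e+15 m³/s².
Kepler's third law: T = 2π √(a³ / GM).
Substituting a = 9.448e+10 m and GM = 1.12857e+15 m³/s²:
T = 2π √((9.448e+10)³ / 1.12857e+15) s
T ≈ 5.432e+09 s = 172.1 years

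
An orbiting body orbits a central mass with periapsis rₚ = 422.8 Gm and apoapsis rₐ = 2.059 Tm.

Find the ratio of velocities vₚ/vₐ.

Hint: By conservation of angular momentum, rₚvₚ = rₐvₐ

Convert to SI: rₚ = 422.8 Gm = 4.228e+11 m; rₐ = 2.059 Tm = 2.059e+12 m.
Conservation of angular momentum gives rₚvₚ = rₐvₐ, so vₚ/vₐ = rₐ/rₚ.
vₚ/vₐ = 2.059e+12 / 4.228e+11 ≈ 4.87.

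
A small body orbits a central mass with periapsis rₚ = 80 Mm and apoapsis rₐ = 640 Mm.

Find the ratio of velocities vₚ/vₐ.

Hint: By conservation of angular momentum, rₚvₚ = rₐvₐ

Convert to SI: rₚ = 80 Mm = 8e+07 m; rₐ = 640 Mm = 6.4e+08 m.
Conservation of angular momentum gives rₚvₚ = rₐvₐ, so vₚ/vₐ = rₐ/rₚ.
vₚ/vₐ = 6.4e+08 / 8e+07 ≈ 8.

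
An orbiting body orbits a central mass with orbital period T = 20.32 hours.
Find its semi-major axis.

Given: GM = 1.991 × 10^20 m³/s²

Convert to SI: T = 20.32 hours = 73152 s.
Invert Kepler's third law: a = (GM · T² / (4π²))^(1/3).
Substituting T = 73152 s and GM = 1.991e+20 m³/s²:
a = (1.991e+20 · (73152)² / (4π²))^(1/3) m
a ≈ 3e+09 m = 3 Gm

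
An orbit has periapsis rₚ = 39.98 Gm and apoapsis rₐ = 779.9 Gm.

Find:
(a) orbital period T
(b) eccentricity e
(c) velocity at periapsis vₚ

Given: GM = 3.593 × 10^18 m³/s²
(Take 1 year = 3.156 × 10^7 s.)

Convert to SI: rₚ = 39.98 Gm = 3.998e+10 m; rₐ = 779.9 Gm = 7.799e+11 m.
(a) With a = (rₚ + rₐ)/2 = 4.0994e+11 m, T = 2π √(a³/GM) = 2π √((4.0994e+11)³/3.593e+18) s ≈ 8.7e+08 s
(b) e = (rₐ − rₚ)/(rₐ + rₚ) = (7.799e+11 − 3.998e+10)/(7.799e+11 + 3.998e+10) ≈ 0.9025
(c) With a = (rₚ + rₐ)/2 = 4.0994e+11 m, vₚ = √(GM (2/rₚ − 1/a)) = √(3.593e+18 · (2/3.998e+10 − 1/4.0994e+11)) m/s ≈ 1.308e+04 m/s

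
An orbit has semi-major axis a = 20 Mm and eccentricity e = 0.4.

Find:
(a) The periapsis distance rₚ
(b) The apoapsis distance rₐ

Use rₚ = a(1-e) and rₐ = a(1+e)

Convert to SI: a = 20 Mm = 2e+07 m.
(a) rₚ = a(1 − e) = 2e+07 · (1 − 0.4) = 2e+07 · 0.6 ≈ 1.2e+07 m = 12 Mm.
(b) rₐ = a(1 + e) = 2e+07 · (1 + 0.4) = 2e+07 · 1.4 ≈ 2.8e+07 m = 28 Mm.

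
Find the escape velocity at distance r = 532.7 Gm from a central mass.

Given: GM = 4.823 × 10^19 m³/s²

Convert to SI: r = 532.7 Gm = 5.327e+11 m.
Escape velocity comes from setting total energy to zero: ½v² − GM/r = 0 ⇒ v_esc = √(2GM / r).
v_esc = √(2 · 4.823e+19 / 5.327e+11) m/s ≈ 1.346e+04 m/s = 13.46 km/s.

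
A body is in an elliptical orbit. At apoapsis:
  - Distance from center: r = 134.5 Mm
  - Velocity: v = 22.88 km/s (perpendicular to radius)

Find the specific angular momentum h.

Convert to SI: r = 134.5 Mm = 1.345e+08 m; v = 22.88 km/s = 22880 m/s.
With v perpendicular to r, h = r · v.
h = 1.345e+08 · 22880 m²/s ≈ 3.077e+12 m²/s.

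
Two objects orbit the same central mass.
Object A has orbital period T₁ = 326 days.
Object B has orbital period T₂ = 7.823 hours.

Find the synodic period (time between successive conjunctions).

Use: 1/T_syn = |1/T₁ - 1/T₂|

Convert to SI: T₁ = 326 days = 2.81664e+07 s; T₂ = 7.823 hours = 28162.8 s.
T_syn = |T₁ · T₂ / (T₁ − T₂)|.
T_syn = |2.81664e+07 · 28162.8 / (2.81664e+07 − 28162.8)| s ≈ 2.819e+04 s = 7.831 hours.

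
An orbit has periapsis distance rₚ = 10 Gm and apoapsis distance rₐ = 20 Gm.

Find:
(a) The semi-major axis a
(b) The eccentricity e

Convert to SI: rₚ = 10 Gm = 1e+10 m; rₐ = 20 Gm = 2e+10 m.
(a) a = (rₚ + rₐ) / 2 = (1e+10 + 2e+10) / 2 ≈ 1.5e+10 m = 15 Gm.
(b) e = (rₐ − rₚ) / (rₐ + rₚ) = (2e+10 − 1e+10) / (2e+10 + 1e+10) ≈ 0.3333.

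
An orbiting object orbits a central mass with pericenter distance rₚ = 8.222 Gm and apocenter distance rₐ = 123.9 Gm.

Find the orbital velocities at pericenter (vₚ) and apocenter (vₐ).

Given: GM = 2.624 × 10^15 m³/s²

Convert to SI: rₚ = 8.222 Gm = 8.222e+09 m; rₐ = 123.9 Gm = 1.239e+11 m.
Use the vis-viva equation v² = GM(2/r − 1/a) with a = (rₚ + rₐ)/2 = (8.222e+09 + 1.239e+11)/2 = 6.6061e+10 m.
vₚ = √(GM · (2/rₚ − 1/a)) = √(2.624e+15 · (2/8.222e+09 − 1/6.6061e+10)) m/s ≈ 773.7 m/s = 773.7 m/s.
vₐ = √(GM · (2/rₐ − 1/a)) = √(2.624e+15 · (2/1.239e+11 − 1/6.6061e+10)) m/s ≈ 51.34 m/s = 51.34 m/s.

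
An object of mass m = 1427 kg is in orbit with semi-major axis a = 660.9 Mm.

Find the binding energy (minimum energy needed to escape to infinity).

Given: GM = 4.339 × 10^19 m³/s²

Convert to SI: a = 660.9 Mm = 6.609e+08 m.
Total orbital energy is E = −GMm/(2a); binding energy is E_bind = −E = GMm/(2a).
E_bind = 4.339e+19 · 1427 / (2 · 6.609e+08) J ≈ 4.684e+13 J = 46.84 TJ.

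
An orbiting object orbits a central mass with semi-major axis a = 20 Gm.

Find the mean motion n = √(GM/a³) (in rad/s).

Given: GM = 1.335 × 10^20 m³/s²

Convert to SI: a = 20 Gm = 2e+10 m.
n = √(GM / a³).
n = √(1.335e+20 / (2e+10)³) rad/s ≈ 4.085e-06 rad/s.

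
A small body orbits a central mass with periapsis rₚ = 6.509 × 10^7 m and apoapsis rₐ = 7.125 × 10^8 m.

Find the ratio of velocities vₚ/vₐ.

Conservation of angular momentum gives rₚvₚ = rₐvₐ, so vₚ/vₐ = rₐ/rₚ.
vₚ/vₐ = 7.125e+08 / 6.509e+07 ≈ 10.95.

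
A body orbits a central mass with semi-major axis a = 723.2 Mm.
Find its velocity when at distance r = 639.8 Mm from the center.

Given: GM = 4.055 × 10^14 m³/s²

Convert to SI: a = 723.2 Mm = 7.232e+08 m; r = 639.8 Mm = 6.398e+08 m.
Vis-viva: v = √(GM · (2/r − 1/a)).
2/r − 1/a = 2/6.398e+08 − 1/7.232e+08 = 1.74323e-09 m⁻¹.
v = √(4.055e+14 · 1.74323e-09) m/s ≈ 840.8 m/s = 840.8 m/s.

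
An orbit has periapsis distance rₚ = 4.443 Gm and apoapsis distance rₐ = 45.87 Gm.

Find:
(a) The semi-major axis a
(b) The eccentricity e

Convert to SI: rₚ = 4.443 Gm = 4.443e+09 m; rₐ = 45.87 Gm = 4.587e+10 m.
(a) a = (rₚ + rₐ) / 2 = (4.443e+09 + 4.587e+10) / 2 ≈ 2.516e+10 m = 25.16 Gm.
(b) e = (rₐ − rₚ) / (rₐ + rₚ) = (4.587e+10 − 4.443e+09) / (4.587e+10 + 4.443e+09) ≈ 0.8234.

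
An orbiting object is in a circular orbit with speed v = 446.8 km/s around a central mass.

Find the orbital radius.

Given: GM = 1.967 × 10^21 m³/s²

Convert to SI: v = 446.8 km/s = 446800 m/s.
For a circular orbit, v² = GM / r, so r = GM / v².
r = 1.967e+21 / (446800)² m ≈ 9.853e+09 m = 9.853 Gm.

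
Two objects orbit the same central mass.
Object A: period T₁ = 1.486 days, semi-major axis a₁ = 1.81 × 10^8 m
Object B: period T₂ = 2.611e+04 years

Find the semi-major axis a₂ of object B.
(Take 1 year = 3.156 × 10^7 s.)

Convert to SI: T₁ = 1.486 days = 128390 s; T₂ = 2.611e+04 years = 8.24032e+11 s.
Kepler's third law: (T₁/T₂)² = (a₁/a₂)³ ⇒ a₂ = a₁ · (T₂/T₁)^(2/3).
T₂/T₁ = 8.24032e+11 / 128390 = 6.41817e+06.
a₂ = 1.81e+08 · (6.41817e+06)^(2/3) m ≈ 6.251e+12 m = 6.251 × 10^12 m.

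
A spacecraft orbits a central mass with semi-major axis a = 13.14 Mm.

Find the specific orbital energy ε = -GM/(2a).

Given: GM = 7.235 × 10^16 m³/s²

Convert to SI: a = 13.14 Mm = 1.314e+07 m.
ε = −GM / (2a).
ε = −7.235e+16 / (2 · 1.314e+07) J/kg ≈ -2.753e+09 J/kg = -2.753 GJ/kg.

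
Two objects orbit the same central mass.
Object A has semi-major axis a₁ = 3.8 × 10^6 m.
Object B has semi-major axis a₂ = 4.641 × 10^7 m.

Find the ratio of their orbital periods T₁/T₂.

From Kepler's third law, (T₁/T₂)² = (a₁/a₂)³, so T₁/T₂ = (a₁/a₂)^(3/2).
a₁/a₂ = 3.8e+06 / 4.641e+07 = 0.0818789.
T₁/T₂ = (0.0818789)^(3/2) ≈ 0.02343.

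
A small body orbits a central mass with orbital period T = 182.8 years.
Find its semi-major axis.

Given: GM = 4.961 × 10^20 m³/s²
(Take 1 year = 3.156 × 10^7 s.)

Convert to SI: T = 182.8 years = 5.76917e+09 s.
Invert Kepler's third law: a = (GM · T² / (4π²))^(1/3).
Substituting T = 5.76917e+09 s and GM = 4.961e+20 m³/s²:
a = (4.961e+20 · (5.76917e+09)² / (4π²))^(1/3) m
a ≈ 7.478e+12 m = 7.478 Tm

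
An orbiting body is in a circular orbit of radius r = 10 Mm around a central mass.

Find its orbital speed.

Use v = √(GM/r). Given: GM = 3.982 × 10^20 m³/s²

Convert to SI: r = 10 Mm = 1e+07 m.
For a circular orbit, gravity supplies the centripetal force, so v = √(GM / r).
v = √(3.982e+20 / 1e+07) m/s ≈ 6.31e+06 m/s = 6310 km/s.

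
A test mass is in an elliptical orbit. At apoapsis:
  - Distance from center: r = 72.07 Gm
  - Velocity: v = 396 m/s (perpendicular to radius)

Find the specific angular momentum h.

Convert to SI: r = 72.07 Gm = 7.207e+10 m.
With v perpendicular to r, h = r · v.
h = 7.207e+10 · 396 m²/s ≈ 2.854e+13 m²/s.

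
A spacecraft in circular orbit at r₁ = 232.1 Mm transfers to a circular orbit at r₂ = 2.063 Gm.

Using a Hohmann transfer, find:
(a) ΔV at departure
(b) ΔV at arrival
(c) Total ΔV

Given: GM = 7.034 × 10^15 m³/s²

Convert to SI: r₁ = 232.1 Mm = 2.321e+08 m; r₂ = 2.063 Gm = 2.063e+09 m.
Transfer semi-major axis: a_t = (r₁ + r₂)/2 = (2.321e+08 + 2.063e+09)/2 = 1.14755e+09 m.
Circular speeds: v₁ = √(GM/r₁) = 5505.08 m/s, v₂ = √(GM/r₂) = 1846.51 m/s.
Transfer speeds (vis-viva v² = GM(2/r − 1/a_t)): v₁ᵗ = 7381.21 m/s, v₂ᵗ = 830.431 m/s.
(a) ΔV₁ = |v₁ᵗ − v₁| ≈ 1876 m/s = 1.876 km/s.
(b) ΔV₂ = |v₂ − v₂ᵗ| ≈ 1016 m/s = 1.016 km/s.
(c) ΔV_total = ΔV₁ + ΔV₂ ≈ 2892 m/s = 2.892 km/s.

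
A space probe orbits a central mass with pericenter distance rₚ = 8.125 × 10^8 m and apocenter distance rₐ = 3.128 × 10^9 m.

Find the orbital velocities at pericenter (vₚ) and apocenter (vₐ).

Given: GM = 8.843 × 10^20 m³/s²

Use the vis-viva equation v² = GM(2/r − 1/a) with a = (rₚ + rₐ)/2 = (8.125e+08 + 3.128e+09)/2 = 1.97025e+09 m.
vₚ = √(GM · (2/rₚ − 1/a)) = √(8.843e+20 · (2/8.125e+08 − 1/1.97025e+09)) m/s ≈ 1.315e+06 m/s = 1315 km/s.
vₐ = √(GM · (2/rₐ − 1/a)) = √(8.843e+20 · (2/3.128e+09 − 1/1.97025e+09)) m/s ≈ 3.414e+05 m/s = 341.4 km/s.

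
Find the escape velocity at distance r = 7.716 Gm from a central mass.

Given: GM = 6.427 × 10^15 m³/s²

Convert to SI: r = 7.716 Gm = 7.716e+09 m.
Escape velocity comes from setting total energy to zero: ½v² − GM/r = 0 ⇒ v_esc = √(2GM / r).
v_esc = √(2 · 6.427e+15 / 7.716e+09) m/s ≈ 1291 m/s = 1.291 km/s.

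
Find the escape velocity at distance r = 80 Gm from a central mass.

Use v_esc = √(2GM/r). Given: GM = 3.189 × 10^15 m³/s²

Convert to SI: r = 80 Gm = 8e+10 m.
Escape velocity comes from setting total energy to zero: ½v² − GM/r = 0 ⇒ v_esc = √(2GM / r).
v_esc = √(2 · 3.189e+15 / 8e+10) m/s ≈ 282.4 m/s = 282.4 m/s.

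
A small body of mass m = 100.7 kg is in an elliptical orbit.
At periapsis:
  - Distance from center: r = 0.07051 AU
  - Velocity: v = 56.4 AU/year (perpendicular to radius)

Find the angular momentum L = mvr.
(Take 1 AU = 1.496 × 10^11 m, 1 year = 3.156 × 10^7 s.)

Convert to SI: r = 0.07051 AU = 1.05483e+10 m; v = 56.4 AU/year = 267346 m/s.
Since v is perpendicular to r, L = m · v · r.
L = 100.7 · 267346 · 1.05483e+10 kg·m²/s ≈ 2.84e+17 kg·m²/s.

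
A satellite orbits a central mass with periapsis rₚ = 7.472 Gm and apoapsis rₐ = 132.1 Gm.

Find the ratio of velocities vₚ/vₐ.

Convert to SI: rₚ = 7.472 Gm = 7.472e+09 m; rₐ = 132.1 Gm = 1.321e+11 m.
Conservation of angular momentum gives rₚvₚ = rₐvₐ, so vₚ/vₐ = rₐ/rₚ.
vₚ/vₐ = 1.321e+11 / 7.472e+09 ≈ 17.68.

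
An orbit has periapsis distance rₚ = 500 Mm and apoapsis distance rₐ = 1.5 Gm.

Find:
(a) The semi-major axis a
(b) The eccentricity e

Convert to SI: rₚ = 500 Mm = 5e+08 m; rₐ = 1.5 Gm = 1.5e+09 m.
(a) a = (rₚ + rₐ) / 2 = (5e+08 + 1.5e+09) / 2 ≈ 1e+09 m = 1 Gm.
(b) e = (rₐ − rₚ) / (rₐ + rₚ) = (1.5e+09 − 5e+08) / (1.5e+09 + 5e+08) ≈ 0.5.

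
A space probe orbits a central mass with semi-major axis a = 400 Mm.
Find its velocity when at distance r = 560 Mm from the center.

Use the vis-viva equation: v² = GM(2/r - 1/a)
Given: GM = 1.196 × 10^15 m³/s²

Convert to SI: a = 400 Mm = 4e+08 m; r = 560 Mm = 5.6e+08 m.
Vis-viva: v = √(GM · (2/r − 1/a)).
2/r − 1/a = 2/5.6e+08 − 1/4e+08 = 1.07143e-09 m⁻¹.
v = √(1.196e+15 · 1.07143e-09) m/s ≈ 1132 m/s = 1.132 km/s.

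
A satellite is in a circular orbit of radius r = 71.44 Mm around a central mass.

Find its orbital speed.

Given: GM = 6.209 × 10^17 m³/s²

Convert to SI: r = 71.44 Mm = 7.144e+07 m.
For a circular orbit, gravity supplies the centripetal force, so v = √(GM / r).
v = √(6.209e+17 / 7.144e+07) m/s ≈ 9.323e+04 m/s = 93.23 km/s.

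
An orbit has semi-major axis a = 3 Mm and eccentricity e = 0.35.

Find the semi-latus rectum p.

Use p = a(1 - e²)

Convert to SI: a = 3 Mm = 3e+06 m.
p = a (1 − e²).
p = 3e+06 · (1 − (0.35)²) = 3e+06 · 0.8775 ≈ 2.632e+06 m = 2.632 Mm.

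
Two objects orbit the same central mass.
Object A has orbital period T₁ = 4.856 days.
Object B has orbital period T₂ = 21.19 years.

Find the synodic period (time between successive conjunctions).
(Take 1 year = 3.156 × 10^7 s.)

Convert to SI: T₁ = 4.856 days = 419558 s; T₂ = 21.19 years = 6.68756e+08 s.
T_syn = |T₁ · T₂ / (T₁ − T₂)|.
T_syn = |419558 · 6.68756e+08 / (419558 − 6.68756e+08)| s ≈ 4.198e+05 s = 4.859 days.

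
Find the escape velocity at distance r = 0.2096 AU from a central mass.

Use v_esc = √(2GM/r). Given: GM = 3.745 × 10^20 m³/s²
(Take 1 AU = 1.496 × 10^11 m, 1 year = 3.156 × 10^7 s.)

Convert to SI: r = 0.2096 AU = 3.13562e+10 m.
Escape velocity comes from setting total energy to zero: ½v² − GM/r = 0 ⇒ v_esc = √(2GM / r).
v_esc = √(2 · 3.745e+20 / 3.13562e+10) m/s ≈ 1.546e+05 m/s = 32.61 AU/year.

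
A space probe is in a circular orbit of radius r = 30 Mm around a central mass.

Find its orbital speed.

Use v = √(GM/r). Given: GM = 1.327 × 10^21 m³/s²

Convert to SI: r = 30 Mm = 3e+07 m.
For a circular orbit, gravity supplies the centripetal force, so v = √(GM / r).
v = √(1.327e+21 / 3e+07) m/s ≈ 6.651e+06 m/s = 6651 km/s.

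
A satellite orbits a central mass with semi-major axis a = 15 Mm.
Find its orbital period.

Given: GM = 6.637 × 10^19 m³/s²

Convert to SI: a = 15 Mm = 1.5e+07 m.
Kepler's third law: T = 2π √(a³ / GM).
Substituting a = 1.5e+07 m and GM = 6.637e+19 m³/s²:
T = 2π √((1.5e+07)³ / 6.637e+19) s
T ≈ 44.81 s = 44.81 seconds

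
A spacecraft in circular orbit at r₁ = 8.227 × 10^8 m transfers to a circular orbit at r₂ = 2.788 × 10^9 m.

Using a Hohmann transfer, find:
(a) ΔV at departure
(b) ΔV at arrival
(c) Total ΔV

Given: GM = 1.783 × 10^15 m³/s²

Transfer semi-major axis: a_t = (r₁ + r₂)/2 = (8.227e+08 + 2.788e+09)/2 = 1.80535e+09 m.
Circular speeds: v₁ = √(GM/r₁) = 1472.16 m/s, v₂ = √(GM/r₂) = 799.704 m/s.
Transfer speeds (vis-viva v² = GM(2/r − 1/a_t)): v₁ᵗ = 1829.45 m/s, v₂ᵗ = 539.845 m/s.
(a) ΔV₁ = |v₁ᵗ − v₁| ≈ 357.3 m/s = 357.3 m/s.
(b) ΔV₂ = |v₂ − v₂ᵗ| ≈ 259.9 m/s = 259.9 m/s.
(c) ΔV_total = ΔV₁ + ΔV₂ ≈ 617.1 m/s = 617.1 m/s.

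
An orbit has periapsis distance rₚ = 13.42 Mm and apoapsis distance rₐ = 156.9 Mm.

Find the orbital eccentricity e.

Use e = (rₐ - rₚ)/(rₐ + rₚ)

Convert to SI: rₚ = 13.42 Mm = 1.342e+07 m; rₐ = 156.9 Mm = 1.569e+08 m.
e = (rₐ − rₚ) / (rₐ + rₚ).
e = (1.569e+08 − 1.342e+07) / (1.569e+08 + 1.342e+07) = 1.4348e+08 / 1.7032e+08 ≈ 0.8424.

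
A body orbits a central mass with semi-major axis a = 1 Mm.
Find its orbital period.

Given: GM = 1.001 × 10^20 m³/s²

Convert to SI: a = 1 Mm = 1e+06 m.
Kepler's third law: T = 2π √(a³ / GM).
Substituting a = 1e+06 m and GM = 1.001e+20 m³/s²:
T = 2π √((1e+06)³ / 1.001e+20) s
T ≈ 0.628 s = 0.628 seconds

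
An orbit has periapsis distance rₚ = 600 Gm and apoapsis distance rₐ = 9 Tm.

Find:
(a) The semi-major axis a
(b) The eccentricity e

Convert to SI: rₚ = 600 Gm = 6e+11 m; rₐ = 9 Tm = 9e+12 m.
(a) a = (rₚ + rₐ) / 2 = (6e+11 + 9e+12) / 2 ≈ 4.8e+12 m = 4.8 Tm.
(b) e = (rₐ − rₚ) / (rₐ + rₚ) = (9e+12 − 6e+11) / (9e+12 + 6e+11) ≈ 0.875.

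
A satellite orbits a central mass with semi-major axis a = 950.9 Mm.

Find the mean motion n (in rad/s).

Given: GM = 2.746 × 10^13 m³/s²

Convert to SI: a = 950.9 Mm = 9.509e+08 m.
n = √(GM / a³).
n = √(2.746e+13 / (9.509e+08)³) rad/s ≈ 1.787e-07 rad/s.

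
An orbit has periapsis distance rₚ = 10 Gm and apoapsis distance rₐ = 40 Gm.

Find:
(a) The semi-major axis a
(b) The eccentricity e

Convert to SI: rₚ = 10 Gm = 1e+10 m; rₐ = 40 Gm = 4e+10 m.
(a) a = (rₚ + rₐ) / 2 = (1e+10 + 4e+10) / 2 ≈ 2.5e+10 m = 25 Gm.
(b) e = (rₐ − rₚ) / (rₐ + rₚ) = (4e+10 − 1e+10) / (4e+10 + 1e+10) ≈ 0.6.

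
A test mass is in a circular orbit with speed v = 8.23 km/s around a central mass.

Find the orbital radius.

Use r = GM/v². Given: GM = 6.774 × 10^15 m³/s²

Convert to SI: v = 8.23 km/s = 8230 m/s.
For a circular orbit, v² = GM / r, so r = GM / v².
r = 6.774e+15 / (8230)² m ≈ 1e+08 m = 100 Mm.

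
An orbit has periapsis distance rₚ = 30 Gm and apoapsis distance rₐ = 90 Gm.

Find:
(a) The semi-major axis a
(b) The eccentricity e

Convert to SI: rₚ = 30 Gm = 3e+10 m; rₐ = 90 Gm = 9e+10 m.
(a) a = (rₚ + rₐ) / 2 = (3e+10 + 9e+10) / 2 ≈ 6e+10 m = 60 Gm.
(b) e = (rₐ − rₚ) / (rₐ + rₚ) = (9e+10 − 3e+10) / (9e+10 + 3e+10) ≈ 0.5.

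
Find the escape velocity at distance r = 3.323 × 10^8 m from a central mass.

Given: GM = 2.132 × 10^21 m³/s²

Escape velocity comes from setting total energy to zero: ½v² − GM/r = 0 ⇒ v_esc = √(2GM / r).
v_esc = √(2 · 2.132e+21 / 3.323e+08) m/s ≈ 3.582e+06 m/s = 3582 km/s.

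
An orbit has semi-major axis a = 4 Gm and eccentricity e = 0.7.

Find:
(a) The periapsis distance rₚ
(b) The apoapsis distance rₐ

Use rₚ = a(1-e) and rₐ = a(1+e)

Convert to SI: a = 4 Gm = 4e+09 m.
(a) rₚ = a(1 − e) = 4e+09 · (1 − 0.7) = 4e+09 · 0.3 ≈ 1.2e+09 m = 1.2 Gm.
(b) rₐ = a(1 + e) = 4e+09 · (1 + 0.7) = 4e+09 · 1.7 ≈ 6.8e+09 m = 6.8 Gm.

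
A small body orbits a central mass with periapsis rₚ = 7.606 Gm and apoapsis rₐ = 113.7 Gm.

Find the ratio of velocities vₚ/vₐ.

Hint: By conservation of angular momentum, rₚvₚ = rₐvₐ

Convert to SI: rₚ = 7.606 Gm = 7.606e+09 m; rₐ = 113.7 Gm = 1.137e+11 m.
Conservation of angular momentum gives rₚvₚ = rₐvₐ, so vₚ/vₐ = rₐ/rₚ.
vₚ/vₐ = 1.137e+11 / 7.606e+09 ≈ 14.95.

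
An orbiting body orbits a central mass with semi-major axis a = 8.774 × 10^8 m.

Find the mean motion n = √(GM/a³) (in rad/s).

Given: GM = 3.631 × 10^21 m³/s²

n = √(GM / a³).
n = √(3.631e+21 / (8.774e+08)³) rad/s ≈ 0.002319 rad/s.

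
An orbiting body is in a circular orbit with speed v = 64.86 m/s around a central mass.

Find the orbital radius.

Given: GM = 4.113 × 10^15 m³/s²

For a circular orbit, v² = GM / r, so r = GM / v².
r = 4.113e+15 / (64.86)² m ≈ 9.777e+11 m = 9.777 × 10^11 m.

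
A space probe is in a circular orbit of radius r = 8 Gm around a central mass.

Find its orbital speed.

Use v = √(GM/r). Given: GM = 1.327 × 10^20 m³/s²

Convert to SI: r = 8 Gm = 8e+09 m.
For a circular orbit, gravity supplies the centripetal force, so v = √(GM / r).
v = √(1.327e+20 / 8e+09) m/s ≈ 1.288e+05 m/s = 128.8 km/s.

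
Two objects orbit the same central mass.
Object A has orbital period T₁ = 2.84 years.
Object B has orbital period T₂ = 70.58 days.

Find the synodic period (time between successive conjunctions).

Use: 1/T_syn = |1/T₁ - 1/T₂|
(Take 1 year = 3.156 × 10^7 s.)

Convert to SI: T₁ = 2.84 years = 8.96304e+07 s; T₂ = 70.58 days = 6.09811e+06 s.
T_syn = |T₁ · T₂ / (T₁ − T₂)|.
T_syn = |8.96304e+07 · 6.09811e+06 / (8.96304e+07 − 6.09811e+06)| s ≈ 6.543e+06 s = 75.73 days.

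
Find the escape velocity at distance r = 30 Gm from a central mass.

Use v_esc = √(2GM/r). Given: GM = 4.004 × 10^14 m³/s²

Convert to SI: r = 30 Gm = 3e+10 m.
Escape velocity comes from setting total energy to zero: ½v² − GM/r = 0 ⇒ v_esc = √(2GM / r).
v_esc = √(2 · 4.004e+14 / 3e+10) m/s ≈ 163.4 m/s = 163.4 m/s.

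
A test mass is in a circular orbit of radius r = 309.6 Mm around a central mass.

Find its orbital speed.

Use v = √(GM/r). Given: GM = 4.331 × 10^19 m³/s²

Convert to SI: r = 309.6 Mm = 3.096e+08 m.
For a circular orbit, gravity supplies the centripetal force, so v = √(GM / r).
v = √(4.331e+19 / 3.096e+08) m/s ≈ 3.74e+05 m/s = 374 km/s.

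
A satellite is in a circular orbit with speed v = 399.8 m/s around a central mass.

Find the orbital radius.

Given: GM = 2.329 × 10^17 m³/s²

For a circular orbit, v² = GM / r, so r = GM / v².
r = 2.329e+17 / (399.8)² m ≈ 1.457e+12 m = 1.457 Tm.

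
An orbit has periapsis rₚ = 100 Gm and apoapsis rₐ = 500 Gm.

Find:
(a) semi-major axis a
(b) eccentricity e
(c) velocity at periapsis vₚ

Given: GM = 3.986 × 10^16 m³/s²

Convert to SI: rₚ = 100 Gm = 1e+11 m; rₐ = 500 Gm = 5e+11 m.
(a) a = (rₚ + rₐ)/2 = (1e+11 + 5e+11)/2 ≈ 3e+11 m
(b) e = (rₐ − rₚ)/(rₐ + rₚ) = (5e+11 − 1e+11)/(5e+11 + 1e+11) ≈ 0.6667
(c) With a = (rₚ + rₐ)/2 = 3e+11 m, vₚ = √(GM (2/rₚ − 1/a)) = √(3.986e+16 · (2/1e+11 − 1/3e+11)) m/s ≈ 815.1 m/s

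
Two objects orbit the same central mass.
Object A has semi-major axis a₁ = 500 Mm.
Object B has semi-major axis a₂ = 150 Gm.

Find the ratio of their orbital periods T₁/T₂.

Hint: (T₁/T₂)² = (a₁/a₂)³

Convert to SI: a₁ = 500 Mm = 5e+08 m; a₂ = 150 Gm = 1.5e+11 m.
From Kepler's third law, (T₁/T₂)² = (a₁/a₂)³, so T₁/T₂ = (a₁/a₂)^(3/2).
a₁/a₂ = 5e+08 / 1.5e+11 = 0.00333333.
T₁/T₂ = (0.00333333)^(3/2) ≈ 0.0001925.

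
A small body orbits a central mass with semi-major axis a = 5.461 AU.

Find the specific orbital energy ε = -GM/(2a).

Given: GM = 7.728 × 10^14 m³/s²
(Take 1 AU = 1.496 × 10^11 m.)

Convert to SI: a = 5.461 AU = 8.16966e+11 m.
ε = −GM / (2a).
ε = −7.728e+14 / (2 · 8.16966e+11) J/kg ≈ -473 J/kg = -473 J/kg.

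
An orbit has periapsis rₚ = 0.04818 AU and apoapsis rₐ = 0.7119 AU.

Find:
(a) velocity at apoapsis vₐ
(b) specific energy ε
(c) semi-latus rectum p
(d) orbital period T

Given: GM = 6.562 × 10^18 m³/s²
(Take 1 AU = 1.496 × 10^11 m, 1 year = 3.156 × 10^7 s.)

Convert to SI: rₚ = 0.04818 AU = 7.20773e+09 m; rₐ = 0.7119 AU = 1.065e+11 m.
(a) With a = (rₚ + rₐ)/2 = 5.6854e+10 m, vₐ = √(GM (2/rₐ − 1/a)) = √(6.562e+18 · (2/1.065e+11 − 1/5.6854e+10)) m/s ≈ 2795 m/s
(b) With a = (rₚ + rₐ)/2 = 5.6854e+10 m, ε = −GM/(2a) = −6.562e+18/(2 · 5.6854e+10) J/kg ≈ -5.771e+07 J/kg
(c) From a = (rₚ + rₐ)/2 = 5.6854e+10 m and e = (rₐ − rₚ)/(rₐ + rₚ) = 0.873224, p = a(1 − e²) = 5.6854e+10 · (1 − (0.873224)²) ≈ 1.35e+10 m
(d) With a = (rₚ + rₐ)/2 = 5.6854e+10 m, T = 2π √(a³/GM) = 2π √((5.6854e+10)³/6.562e+18) s ≈ 3.325e+07 s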